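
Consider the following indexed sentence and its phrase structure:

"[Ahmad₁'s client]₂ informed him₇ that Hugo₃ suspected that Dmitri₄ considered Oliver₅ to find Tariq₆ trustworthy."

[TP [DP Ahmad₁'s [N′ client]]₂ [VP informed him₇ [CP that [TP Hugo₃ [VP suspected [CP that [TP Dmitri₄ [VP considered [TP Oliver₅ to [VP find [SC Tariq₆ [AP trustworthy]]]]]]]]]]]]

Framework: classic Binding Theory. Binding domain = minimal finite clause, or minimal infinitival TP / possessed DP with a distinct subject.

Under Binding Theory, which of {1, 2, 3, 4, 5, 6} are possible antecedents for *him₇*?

{1}

*him* is a pronoun, so Principle B applies: it must be free in its binding domain.
Binding domain of *him₇*: the matrix TP, whose subject is [Ahmad₁'s client]₂.
*Ahmad₁* and the pronoun do not c-command one another → neither Principle B nor Principle C is at stake; coindexation permitted.
*[Ahmad₁'s client]₂* c-commands the pronoun within its binding domain → coindexation would violate Principle B.
*Hugo₃*: the pronoun c-commands this R-expression → coindexation would violate Principle C on *Hugo₃*.
*Dmitri₄*: the pronoun c-commands this R-expression → coindexation would violate Principle C on *Dmitri₄*.
*Oliver₅*: the pronoun c-commands this R-expression → coindexation would violate Principle C on *Oliver₅*.
*Tariq₆*: the pronoun c-commands this R-expression → coindexation would violate Principle C on *Tariq₆*.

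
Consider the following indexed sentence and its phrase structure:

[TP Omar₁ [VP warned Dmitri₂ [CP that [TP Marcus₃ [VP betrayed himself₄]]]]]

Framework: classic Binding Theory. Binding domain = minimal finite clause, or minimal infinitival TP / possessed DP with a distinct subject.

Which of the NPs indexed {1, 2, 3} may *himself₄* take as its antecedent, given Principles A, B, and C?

{3}

*himself* is an anaphor, so Principle A applies: it must be bound in its binding domain.
Binding domain of *himself₄*: the embedded TP, whose subject is Marcus₃.
*Omar₁* c-commands the anaphor but is outside its binding domain → cannot satisfy Principle A.
*Dmitri₂* c-commands the anaphor but is outside its binding domain → cannot satisfy Principle A.
*Marcus₃* c-commands the anaphor within its binding domain → licit binder.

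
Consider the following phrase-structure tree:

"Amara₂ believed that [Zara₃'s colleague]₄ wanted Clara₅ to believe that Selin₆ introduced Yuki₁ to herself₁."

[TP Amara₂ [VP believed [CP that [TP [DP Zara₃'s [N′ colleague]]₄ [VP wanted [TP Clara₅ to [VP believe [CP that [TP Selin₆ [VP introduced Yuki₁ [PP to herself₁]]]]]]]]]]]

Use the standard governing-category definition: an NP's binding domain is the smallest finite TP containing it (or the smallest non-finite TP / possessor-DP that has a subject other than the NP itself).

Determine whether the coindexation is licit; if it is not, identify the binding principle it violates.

The two coindexed NPs are *Yuki₁* and *herself₁*.
*herself₁* is an anaphor; its binding domain is the embedded TP, whose subject is Selin₆. *Yuki₁* c-commands it within that domain and shares its index, so Principle A is satisfied.
*Yuki₁* is an R-expression; *herself₁* does not c-command it, and no other NP shares its index, so Principle C is satisfied.
All principles are respected.

grammatical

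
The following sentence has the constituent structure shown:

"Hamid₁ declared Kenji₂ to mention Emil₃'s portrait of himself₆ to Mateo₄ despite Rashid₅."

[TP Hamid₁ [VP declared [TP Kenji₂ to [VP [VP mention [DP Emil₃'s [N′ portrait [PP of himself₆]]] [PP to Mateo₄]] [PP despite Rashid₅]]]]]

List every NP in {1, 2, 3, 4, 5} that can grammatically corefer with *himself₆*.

*himself* is an anaphor, so Principle A applies: it must be bound in its binding domain.
Binding domain of *himself₆*: the possessed DP, whose subject is Emil₃.
*Hamid₁* c-commands the anaphor but is outside its binding domain → cannot satisfy Principle A.
*Kenji₂* c-commands the anaphor but is outside its binding domain → cannot satisfy Principle A.
*Emil₃* c-commands the anaphor within its binding domain → licit binder.
*Mateo₄* does not c-command the anaphor → cannot bind it.
*Rashid₅* does not c-command the anaphor → cannot bind it.

{3}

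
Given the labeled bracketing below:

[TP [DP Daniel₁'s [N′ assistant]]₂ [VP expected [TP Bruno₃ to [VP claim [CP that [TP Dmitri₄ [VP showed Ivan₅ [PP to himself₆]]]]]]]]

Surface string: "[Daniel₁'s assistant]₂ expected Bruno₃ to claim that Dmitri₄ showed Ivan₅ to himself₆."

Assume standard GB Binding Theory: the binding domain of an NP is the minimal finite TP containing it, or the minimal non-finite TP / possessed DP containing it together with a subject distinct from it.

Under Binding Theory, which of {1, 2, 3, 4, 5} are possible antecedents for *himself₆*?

*himself* is an anaphor, so Principle A applies: it must be bound in its binding domain.
Binding domain of *himself₆*: the embedded TP, whose subject is Dmitri₄.
*Daniel₁* does not c-command the anaphor → cannot bind it.
*[Daniel₁'s assistant]₂* c-commands the anaphor but is outside its binding domain → cannot satisfy Principle A.
*Bruno₃* c-commands the anaphor but is outside its binding domain → cannot satisfy Principle A.
*Dmitri₄* c-commands the anaphor within its binding domain → licit binder.
*Ivan₅* c-commands the anaphor within its binding domain → licit binder.

{4, 5}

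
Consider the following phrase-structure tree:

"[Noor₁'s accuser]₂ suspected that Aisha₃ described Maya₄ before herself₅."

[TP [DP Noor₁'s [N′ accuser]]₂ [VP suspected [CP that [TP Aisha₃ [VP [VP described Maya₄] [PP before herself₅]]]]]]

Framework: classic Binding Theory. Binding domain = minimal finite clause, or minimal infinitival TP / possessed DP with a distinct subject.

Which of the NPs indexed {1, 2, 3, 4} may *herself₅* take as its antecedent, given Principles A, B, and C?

*herself* is an anaphor, so Principle A applies: it must be bound in its binding domain.
Binding domain of *herself₅*: the embedded TP, whose subject is Aisha₃.
*Noor₁* does not c-command the anaphor → cannot bind it.
*[Noor₁'s accuser]₂* c-commands the anaphor but is outside its binding domain → cannot satisfy Principle A.
*Aisha₃* c-commands the anaphor within its binding domain → licit binder.
*Maya₄* does not c-command the anaphor → cannot bind it.

{3}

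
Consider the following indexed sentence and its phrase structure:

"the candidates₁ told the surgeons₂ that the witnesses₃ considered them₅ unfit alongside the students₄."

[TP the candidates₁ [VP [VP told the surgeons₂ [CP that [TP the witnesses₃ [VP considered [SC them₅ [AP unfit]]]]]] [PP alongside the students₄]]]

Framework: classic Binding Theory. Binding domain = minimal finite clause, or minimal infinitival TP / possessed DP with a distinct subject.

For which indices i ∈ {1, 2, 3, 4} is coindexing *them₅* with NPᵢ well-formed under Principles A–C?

*them* is a pronoun, so Principle B applies: it must be free in its binding domain.
Binding domain of *them₅*: the embedded TP, whose subject is the witnesses₃.
*the candidates₁* c-commands the pronoun but from outside its binding domain, and is not c-commanded by it → coindexation permitted.
*the surgeons₂* c-commands the pronoun but from outside its binding domain, and is not c-commanded by it → coindexation permitted.
*the witnesses₃* c-commands the pronoun within its binding domain → coindexation would violate Principle B.
*the students₄* and the pronoun do not c-command one another → neither Principle B nor Principle C is at stake; coindexation permitted.

{1, 2, 4}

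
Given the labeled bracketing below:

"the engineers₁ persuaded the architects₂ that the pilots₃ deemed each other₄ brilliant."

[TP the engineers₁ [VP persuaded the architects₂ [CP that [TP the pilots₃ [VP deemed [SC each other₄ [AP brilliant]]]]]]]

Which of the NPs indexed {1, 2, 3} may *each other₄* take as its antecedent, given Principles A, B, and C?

*each other* is an anaphor, so Principle A applies: it must be bound in its binding domain.
Binding domain of *each other₄*: the embedded TP, whose subject is the pilots₃.
*the engineers₁* c-commands the anaphor but is outside its binding domain → cannot satisfy Principle A.
*the architects₂* c-commands the anaphor but is outside its binding domain → cannot satisfy Principle A.
*the pilots₃* c-commands the anaphor within its binding domain → licit binder.

{3}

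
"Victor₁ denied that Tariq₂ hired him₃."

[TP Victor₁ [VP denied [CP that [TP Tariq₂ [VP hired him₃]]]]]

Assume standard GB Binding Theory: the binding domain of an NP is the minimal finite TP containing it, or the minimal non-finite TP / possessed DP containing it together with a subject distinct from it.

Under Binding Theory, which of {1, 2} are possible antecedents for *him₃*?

*him* is a pronoun, so Principle B applies: it must be free in its binding domain.
Binding domain of *him₃*: the embedded TP, whose subject is Tariq₂.
*Victor₁* c-commands the pronoun but from outside its binding domain, and is not c-commanded by it → coindexation permitted.
*Tariq₂* c-commands the pronoun within its binding domain → coindexation would violate Principle B.

{1}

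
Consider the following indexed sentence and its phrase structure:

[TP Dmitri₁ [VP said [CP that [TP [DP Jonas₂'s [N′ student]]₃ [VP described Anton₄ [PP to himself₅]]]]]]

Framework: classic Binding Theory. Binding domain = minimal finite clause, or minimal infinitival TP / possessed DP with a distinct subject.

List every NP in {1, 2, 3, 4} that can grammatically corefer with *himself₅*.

*himself* is an anaphor, so Principle A applies: it must be bound in its binding domain.
Binding domain of *himself₅*: the embedded TP, whose subject is [Jonas₂'s student]₃.
*Dmitri₁* c-commands the anaphor but is outside its binding domain → cannot satisfy Principle A.
*Jonas₂* does not c-command the anaphor → cannot bind it.
*[Jonas₂'s student]₃* c-commands the anaphor within its binding domain → licit binder.
*Anton₄* c-commands the anaphor within its binding domain → licit binder.

{3, 4}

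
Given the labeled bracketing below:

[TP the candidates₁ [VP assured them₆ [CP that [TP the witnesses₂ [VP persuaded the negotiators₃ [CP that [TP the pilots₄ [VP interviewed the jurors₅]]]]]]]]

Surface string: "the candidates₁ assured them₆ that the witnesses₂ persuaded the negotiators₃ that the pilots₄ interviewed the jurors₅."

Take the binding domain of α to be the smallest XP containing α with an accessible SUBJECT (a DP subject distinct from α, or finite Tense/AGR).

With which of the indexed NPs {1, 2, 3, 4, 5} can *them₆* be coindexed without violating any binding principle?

none

*them* is a pronoun, so Principle B applies: it must be free in its binding domain.
Binding domain of *them₆*: the matrix TP, whose subject is the candidates₁.
*the candidates₁* c-commands the pronoun within its binding domain → coindexation would violate Principle B.
*the witnesses₂*: the pronoun c-commands this R-expression → coindexation would violate Principle C on *the witnesses₂*.
*the negotiators₃*: the pronoun c-commands this R-expression → coindexation would violate Principle C on *the negotiators₃*.
*the pilots₄*: the pronoun c-commands this R-expression → coindexation would violate Principle C on *the pilots₄*.
*the jurors₅*: the pronoun c-commands this R-expression → coindexation would violate Principle C on *the jurors₅*.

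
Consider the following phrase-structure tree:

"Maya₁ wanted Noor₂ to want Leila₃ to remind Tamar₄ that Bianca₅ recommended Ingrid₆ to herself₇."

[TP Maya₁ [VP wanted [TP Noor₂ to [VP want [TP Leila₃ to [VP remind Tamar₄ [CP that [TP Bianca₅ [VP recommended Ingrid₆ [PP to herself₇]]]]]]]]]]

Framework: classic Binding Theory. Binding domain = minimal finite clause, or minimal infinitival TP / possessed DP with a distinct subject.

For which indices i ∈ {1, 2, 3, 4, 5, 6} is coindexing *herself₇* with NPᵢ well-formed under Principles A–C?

{5, 6}

*herself* is an anaphor, so Principle A applies: it must be bound in its binding domain.
Binding domain of *herself₇*: the embedded TP, whose subject is Bianca₅.
*Maya₁* c-commands the anaphor but is outside its binding domain → cannot satisfy Principle A.
*Noor₂* c-commands the anaphor but is outside its binding domain → cannot satisfy Principle A.
*Leila₃* c-commands the anaphor but is outside its binding domain → cannot satisfy Principle A.
*Tamar₄* c-commands the anaphor but is outside its binding domain → cannot satisfy Principle A.
*Bianca₅* c-commands the anaphor within its binding domain → licit binder.
*Ingrid₆* c-commands the anaphor within its binding domain → licit binder.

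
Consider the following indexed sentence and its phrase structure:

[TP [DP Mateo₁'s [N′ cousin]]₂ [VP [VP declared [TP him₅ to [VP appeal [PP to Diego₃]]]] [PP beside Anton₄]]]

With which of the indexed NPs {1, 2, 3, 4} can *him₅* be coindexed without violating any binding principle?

*him* is a pronoun, so Principle B applies: it must be free in its binding domain.
Binding domain of *him₅*: the matrix TP, whose subject is [Mateo₁'s cousin]₂.
*Mateo₁* and the pronoun do not c-command one another → neither Principle B nor Principle C is at stake; coindexation permitted.
*[Mateo₁'s cousin]₂* c-commands the pronoun within its binding domain → coindexation would violate Principle B.
*Diego₃*: the pronoun c-commands this R-expression → coindexation would violate Principle C on *Diego₃*.
*Anton₄* and the pronoun do not c-command one another → neither Principle B nor Principle C is at stake; coindexation permitted.

{1, 4}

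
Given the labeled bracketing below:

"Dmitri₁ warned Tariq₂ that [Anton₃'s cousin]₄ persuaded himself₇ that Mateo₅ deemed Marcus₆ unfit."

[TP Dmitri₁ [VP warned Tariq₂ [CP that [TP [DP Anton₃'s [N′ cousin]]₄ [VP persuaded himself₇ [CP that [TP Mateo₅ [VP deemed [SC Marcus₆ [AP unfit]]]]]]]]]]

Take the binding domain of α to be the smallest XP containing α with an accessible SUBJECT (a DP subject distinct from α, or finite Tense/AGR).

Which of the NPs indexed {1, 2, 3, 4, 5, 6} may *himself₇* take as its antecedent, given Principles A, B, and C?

{4}

*himself* is an anaphor, so Principle A applies: it must be bound in its binding domain.
Binding domain of *himself₇*: the embedded TP, whose subject is [Anton₃'s cousin]₄.
*Dmitri₁* c-commands the anaphor but is outside its binding domain → cannot satisfy Principle A.
*Tariq₂* c-commands the anaphor but is outside its binding domain → cannot satisfy Principle A.
*Anton₃* does not c-command the anaphor → cannot bind it.
*[Anton₃'s cousin]₄* c-commands the anaphor within its binding domain → licit binder.
*Mateo₅* does not c-command the anaphor → cannot bind it.
*Marcus₆* does not c-command the anaphor → cannot bind it.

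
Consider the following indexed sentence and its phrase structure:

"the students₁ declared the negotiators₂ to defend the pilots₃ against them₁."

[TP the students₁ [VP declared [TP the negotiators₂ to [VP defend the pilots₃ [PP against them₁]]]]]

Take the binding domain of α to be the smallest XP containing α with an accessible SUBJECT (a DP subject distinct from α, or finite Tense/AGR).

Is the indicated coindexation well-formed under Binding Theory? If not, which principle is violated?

grammatical

The two coindexed NPs are *the students₁* and *them₁*.
*them₁* is a pronoun; its binding domain is the embedded TP, whose subject is the negotiators₂. Within that domain it is c-commanded only by *the negotiators₂*, *the pilots₃*, which carry a different index — the pronoun is free locally, so Principle B holds.
*the students₁* is an R-expression; *them₁* does not c-command it, and no other NP shares its index, so Principle C is satisfied.
All principles are respected.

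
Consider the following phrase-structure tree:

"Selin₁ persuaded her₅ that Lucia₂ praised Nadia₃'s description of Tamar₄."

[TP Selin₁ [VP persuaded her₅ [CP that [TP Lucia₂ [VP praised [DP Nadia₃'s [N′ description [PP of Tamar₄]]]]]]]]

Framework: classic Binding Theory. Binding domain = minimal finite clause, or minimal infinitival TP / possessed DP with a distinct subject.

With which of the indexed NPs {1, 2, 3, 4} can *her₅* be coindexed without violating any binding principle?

*her* is a pronoun, so Principle B applies: it must be free in its binding domain.
Binding domain of *her₅*: the matrix TP, whose subject is Selin₁.
*Selin₁* c-commands the pronoun within its binding domain → coindexation would violate Principle B.
*Lucia₂*: the pronoun c-commands this R-expression → coindexation would violate Principle C on *Lucia₂*.
*Nadia₃*: the pronoun c-commands this R-expression → coindexation would violate Principle C on *Nadia₃*.
*Tamar₄*: the pronoun c-commands this R-expression → coindexation would violate Principle C on *Tamar₄*.

none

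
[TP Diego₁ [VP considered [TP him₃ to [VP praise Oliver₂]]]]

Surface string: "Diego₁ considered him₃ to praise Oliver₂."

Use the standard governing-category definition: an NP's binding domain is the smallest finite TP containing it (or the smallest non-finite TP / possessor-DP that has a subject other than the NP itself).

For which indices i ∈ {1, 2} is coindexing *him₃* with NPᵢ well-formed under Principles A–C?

none

*him* is a pronoun, so Principle B applies: it must be free in its binding domain.
Binding domain of *him₃*: the matrix TP, whose subject is Diego₁.
*Diego₁* c-commands the pronoun within its binding domain → coindexation would violate Principle B.
*Oliver₂*: the pronoun c-commands this R-expression → coindexation would violate Principle C on *Oliver₂*.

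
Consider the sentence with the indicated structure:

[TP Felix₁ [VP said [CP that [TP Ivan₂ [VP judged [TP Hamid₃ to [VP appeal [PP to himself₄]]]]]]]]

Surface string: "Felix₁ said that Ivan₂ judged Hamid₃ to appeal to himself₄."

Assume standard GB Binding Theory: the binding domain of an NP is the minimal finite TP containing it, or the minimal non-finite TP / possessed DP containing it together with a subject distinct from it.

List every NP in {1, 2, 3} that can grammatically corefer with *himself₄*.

{3}

*himself* is an anaphor, so Principle A applies: it must be bound in its binding domain.
Binding domain of *himself₄*: the embedded TP, whose subject is Hamid₃.
*Felix₁* c-commands the anaphor but is outside its binding domain → cannot satisfy Principle A.
*Ivan₂* c-commands the anaphor but is outside its binding domain → cannot satisfy Principle A.
*Hamid₃* c-commands the anaphor within its binding domain → licit binder.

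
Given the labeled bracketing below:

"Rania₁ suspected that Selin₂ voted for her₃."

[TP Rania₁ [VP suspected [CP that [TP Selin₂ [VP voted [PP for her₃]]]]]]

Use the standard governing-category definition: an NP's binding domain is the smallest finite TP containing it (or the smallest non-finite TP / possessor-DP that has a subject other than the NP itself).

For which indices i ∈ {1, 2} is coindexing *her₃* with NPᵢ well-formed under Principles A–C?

*her* is a pronoun, so Principle B applies: it must be free in its binding domain.
Binding domain of *her₃*: the embedded TP, whose subject is Selin₂.
*Rania₁* c-commands the pronoun but from outside its binding domain, and is not c-commanded by it → coindexation permitted.
*Selin₂* c-commands the pronoun within its binding domain → coindexation would violate Principle B.

{1}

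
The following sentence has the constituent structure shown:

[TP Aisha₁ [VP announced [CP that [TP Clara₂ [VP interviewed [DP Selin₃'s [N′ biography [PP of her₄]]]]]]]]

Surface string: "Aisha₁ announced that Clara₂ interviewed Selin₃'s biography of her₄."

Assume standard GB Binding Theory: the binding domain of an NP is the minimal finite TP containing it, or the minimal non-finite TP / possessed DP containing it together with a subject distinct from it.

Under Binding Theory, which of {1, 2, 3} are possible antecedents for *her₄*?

{1, 2}

*her* is a pronoun, so Principle B applies: it must be free in its binding domain.
Binding domain of *her₄*: the possessed DP, whose subject is Selin₃.
*Aisha₁* c-commands the pronoun but from outside its binding domain, and is not c-commanded by it → coindexation permitted.
*Clara₂* c-commands the pronoun but from outside its binding domain, and is not c-commanded by it → coindexation permitted.
*Selin₃* c-commands the pronoun within its binding domain → coindexation would violate Principle B.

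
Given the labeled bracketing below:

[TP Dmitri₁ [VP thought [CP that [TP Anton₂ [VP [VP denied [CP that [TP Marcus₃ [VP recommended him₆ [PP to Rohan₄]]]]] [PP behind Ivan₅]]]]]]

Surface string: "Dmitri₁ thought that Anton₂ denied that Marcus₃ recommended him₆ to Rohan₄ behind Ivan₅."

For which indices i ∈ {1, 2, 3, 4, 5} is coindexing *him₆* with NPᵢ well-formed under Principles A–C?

*him* is a pronoun, so Principle B applies: it must be free in its binding domain.
Binding domain of *him₆*: the embedded TP, whose subject is Marcus₃.
*Dmitri₁* c-commands the pronoun but from outside its binding domain, and is not c-commanded by it → coindexation permitted.
*Anton₂* c-commands the pronoun but from outside its binding domain, and is not c-commanded by it → coindexation permitted.
*Marcus₃* c-commands the pronoun within its binding domain → coindexation would violate Principle B.
*Rohan₄*: the pronoun c-commands this R-expression → coindexation would violate Principle C on *Rohan₄*.
*Ivan₅* and the pronoun do not c-command one another → neither Principle B nor Principle C is at stake; coindexation permitted.

{1, 2, 5}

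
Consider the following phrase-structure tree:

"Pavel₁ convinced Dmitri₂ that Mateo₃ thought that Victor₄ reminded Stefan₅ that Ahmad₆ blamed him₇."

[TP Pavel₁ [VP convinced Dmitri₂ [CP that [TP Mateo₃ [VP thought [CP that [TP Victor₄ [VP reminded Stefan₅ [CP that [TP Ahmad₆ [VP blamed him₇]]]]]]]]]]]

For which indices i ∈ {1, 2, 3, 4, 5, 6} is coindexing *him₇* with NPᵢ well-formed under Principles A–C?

{1, 2, 3, 4, 5}

*him* is a pronoun, so Principle B applies: it must be free in its binding domain.
Binding domain of *him₇*: the embedded TP, whose subject is Ahmad₆.
*Pavel₁* c-commands the pronoun but from outside its binding domain, and is not c-commanded by it → coindexation permitted.
*Dmitri₂* c-commands the pronoun but from outside its binding domain, and is not c-commanded by it → coindexation permitted.
*Mateo₃* c-commands the pronoun but from outside its binding domain, and is not c-commanded by it → coindexation permitted.
*Victor₄* c-commands the pronoun but from outside its binding domain, and is not c-commanded by it → coindexation permitted.
*Stefan₅* c-commands the pronoun but from outside its binding domain, and is not c-commanded by it → coindexation permitted.
*Ahmad₆* c-commands the pronoun within its binding domain → coindexation would violate Principle B.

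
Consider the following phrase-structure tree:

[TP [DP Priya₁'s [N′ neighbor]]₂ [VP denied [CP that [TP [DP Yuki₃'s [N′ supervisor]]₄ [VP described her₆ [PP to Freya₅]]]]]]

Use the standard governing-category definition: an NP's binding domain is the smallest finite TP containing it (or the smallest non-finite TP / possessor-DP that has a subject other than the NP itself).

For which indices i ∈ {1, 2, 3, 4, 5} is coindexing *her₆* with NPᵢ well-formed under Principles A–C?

*her* is a pronoun, so Principle B applies: it must be free in its binding domain.
Binding domain of *her₆*: the embedded TP, whose subject is [Yuki₃'s supervisor]₄.
*Priya₁* and the pronoun do not c-command one another → neither Principle B nor Principle C is at stake; coindexation permitted.
*[Priya₁'s neighbor]₂* c-commands the pronoun but from outside its binding domain, and is not c-commanded by it → coindexation permitted.
*Yuki₃* and the pronoun do not c-command one another → neither Principle B nor Principle C is at stake; coindexation permitted.
*[Yuki₃'s supervisor]₄* c-commands the pronoun within its binding domain → coindexation would violate Principle B.
*Freya₅*: the pronoun c-commands this R-expression → coindexation would violate Principle C on *Freya₅*.

{1, 2, 3}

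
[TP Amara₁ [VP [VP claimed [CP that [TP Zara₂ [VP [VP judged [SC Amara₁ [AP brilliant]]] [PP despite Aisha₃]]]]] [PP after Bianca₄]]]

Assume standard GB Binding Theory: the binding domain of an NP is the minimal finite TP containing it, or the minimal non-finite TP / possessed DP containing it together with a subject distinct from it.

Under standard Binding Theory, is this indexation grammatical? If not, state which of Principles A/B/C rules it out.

The two coindexed NPs are *Amara₁* (the lower occurrence) and *Amara₁* (the higher occurrence).
*Amara₁* (the lower occurrence) is an R-expression. Principle C requires it to be free everywhere.
*Amara₁* (the higher occurrence) c-commands it and carries the same index.
The R-expression is bound → Principle C violation.

Principle C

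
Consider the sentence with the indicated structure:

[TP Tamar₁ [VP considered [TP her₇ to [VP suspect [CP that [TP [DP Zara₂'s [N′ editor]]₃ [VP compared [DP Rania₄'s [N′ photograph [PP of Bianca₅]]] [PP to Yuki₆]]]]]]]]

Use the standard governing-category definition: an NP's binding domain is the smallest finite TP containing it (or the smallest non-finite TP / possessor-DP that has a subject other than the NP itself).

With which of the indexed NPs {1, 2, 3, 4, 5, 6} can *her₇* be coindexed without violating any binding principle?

none

*her* is a pronoun, so Principle B applies: it must be free in its binding domain.
Binding domain of *her₇*: the matrix TP, whose subject is Tamar₁.
*Tamar₁* c-commands the pronoun within its binding domain → coindexation would violate Principle B.
*Zara₂*: the pronoun c-commands this R-expression → coindexation would violate Principle C on *Zara₂*.
*[Zara₂'s editor]₃*: the pronoun c-commands this R-expression → coindexation would violate Principle C on *[Zara₂'s editor]₃*.
*Rania₄*: the pronoun c-commands this R-expression → coindexation would violate Principle C on *Rania₄*.
*Bianca₅*: the pronoun c-commands this R-expression → coindexation would violate Principle C on *Bianca₅*.
*Yuki₆*: the pronoun c-commands this R-expression → coindexation would violate Principle C on *Yuki₆*.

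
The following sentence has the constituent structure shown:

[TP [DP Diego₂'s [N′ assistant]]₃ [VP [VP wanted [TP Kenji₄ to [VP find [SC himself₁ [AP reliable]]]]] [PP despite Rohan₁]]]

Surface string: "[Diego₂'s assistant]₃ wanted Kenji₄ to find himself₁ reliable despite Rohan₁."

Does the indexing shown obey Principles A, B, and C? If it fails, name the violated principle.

The two coindexed NPs are *Rohan₁* and *himself₁*.
*himself₁* is an anaphor. Principle A requires it to be bound within its binding domain — the embedded TP, whose subject is Kenji₄.
Within that domain it is c-commanded by *Kenji₄*, which does not share its index.
*Rohan₁* does not c-command the anaphor at all.
The anaphor is unbound in its domain → Principle A violation.

Principle A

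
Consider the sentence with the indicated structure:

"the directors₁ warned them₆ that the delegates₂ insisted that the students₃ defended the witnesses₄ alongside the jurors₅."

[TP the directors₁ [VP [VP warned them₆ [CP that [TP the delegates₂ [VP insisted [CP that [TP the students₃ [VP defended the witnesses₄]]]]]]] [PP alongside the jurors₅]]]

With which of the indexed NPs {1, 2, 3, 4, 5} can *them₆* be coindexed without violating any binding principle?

{5}

*them* is a pronoun, so Principle B applies: it must be free in its binding domain.
Binding domain of *them₆*: the matrix TP, whose subject is the directors₁.
*the directors₁* c-commands the pronoun within its binding domain → coindexation would violate Principle B.
*the delegates₂*: the pronoun c-commands this R-expression → coindexation would violate Principle C on *the delegates₂*.
*the students₃*: the pronoun c-commands this R-expression → coindexation would violate Principle C on *the students₃*.
*the witnesses₄*: the pronoun c-commands this R-expression → coindexation would violate Principle C on *the witnesses₄*.
*the jurors₅* and the pronoun do not c-command one another → neither Principle B nor Principle C is at stake; coindexation permitted.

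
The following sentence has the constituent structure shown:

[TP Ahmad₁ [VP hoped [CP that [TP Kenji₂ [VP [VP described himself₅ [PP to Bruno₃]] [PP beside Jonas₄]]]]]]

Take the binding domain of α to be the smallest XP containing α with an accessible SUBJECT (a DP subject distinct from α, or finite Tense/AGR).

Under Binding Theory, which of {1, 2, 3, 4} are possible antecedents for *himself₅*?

{2}

*himself* is an anaphor, so Principle A applies: it must be bound in its binding domain.
Binding domain of *himself₅*: the embedded TP, whose subject is Kenji₂.
*Ahmad₁* c-commands the anaphor but is outside its binding domain → cannot satisfy Principle A.
*Kenji₂* c-commands the anaphor within its binding domain → licit binder.
*Bruno₃* does not c-command the anaphor → cannot bind it.
*Jonas₄* does not c-command the anaphor → cannot bind it.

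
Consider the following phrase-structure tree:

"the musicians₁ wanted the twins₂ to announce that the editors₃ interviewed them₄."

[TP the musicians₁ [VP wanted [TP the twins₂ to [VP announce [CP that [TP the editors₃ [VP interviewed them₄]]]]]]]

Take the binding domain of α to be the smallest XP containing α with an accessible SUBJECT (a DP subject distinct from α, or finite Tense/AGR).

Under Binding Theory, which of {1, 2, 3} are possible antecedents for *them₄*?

{1, 2}

*them* is a pronoun, so Principle B applies: it must be free in its binding domain.
Binding domain of *them₄*: the embedded TP, whose subject is the editors₃.
*the musicians₁* c-commands the pronoun but from outside its binding domain, and is not c-commanded by it → coindexation permitted.
*the twins₂* c-commands the pronoun but from outside its binding domain, and is not c-commanded by it → coindexation permitted.
*the editors₃* c-commands the pronoun within its binding domain → coindexation would violate Principle B.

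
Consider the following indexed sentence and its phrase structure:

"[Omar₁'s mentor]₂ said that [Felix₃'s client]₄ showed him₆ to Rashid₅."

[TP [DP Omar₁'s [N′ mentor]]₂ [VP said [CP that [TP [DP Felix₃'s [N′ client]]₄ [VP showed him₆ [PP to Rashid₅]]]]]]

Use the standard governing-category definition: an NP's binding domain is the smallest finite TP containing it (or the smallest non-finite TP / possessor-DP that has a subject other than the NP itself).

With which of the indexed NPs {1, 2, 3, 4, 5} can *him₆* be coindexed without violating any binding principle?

*him* is a pronoun, so Principle B applies: it must be free in its binding domain.
Binding domain of *him₆*: the embedded TP, whose subject is [Felix₃'s client]₄.
*Omar₁* and the pronoun do not c-command one another → neither Principle B nor Principle C is at stake; coindexation permitted.
*[Omar₁'s mentor]₂* c-commands the pronoun but from outside its binding domain, and is not c-commanded by it → coindexation permitted.
*Felix₃* and the pronoun do not c-command one another → neither Principle B nor Principle C is at stake; coindexation permitted.
*[Felix₃'s client]₄* c-commands the pronoun within its binding domain → coindexation would violate Principle B.
*Rashid₅*: the pronoun c-commands this R-expression → coindexation would violate Principle C on *Rashid₅*.

{1, 2, 3}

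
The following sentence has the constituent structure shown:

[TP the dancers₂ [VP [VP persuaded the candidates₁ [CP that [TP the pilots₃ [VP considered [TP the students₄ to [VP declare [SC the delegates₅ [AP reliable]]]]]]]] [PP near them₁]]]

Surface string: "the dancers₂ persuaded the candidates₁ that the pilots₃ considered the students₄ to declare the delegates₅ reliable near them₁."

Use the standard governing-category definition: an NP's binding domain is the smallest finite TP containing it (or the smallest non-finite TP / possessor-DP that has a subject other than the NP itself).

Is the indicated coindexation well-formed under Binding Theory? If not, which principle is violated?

grammatical

The two coindexed NPs are *the candidates₁* and *them₁*.
*them₁* is a pronoun; its binding domain is the matrix TP, whose subject is the dancers₂. Within that domain it is c-commanded only by *the dancers₂*, which carries a different index — the pronoun is free locally, so Principle B holds.
*the candidates₁* is an R-expression; *them₁* does not c-command it, and no other NP shares its index, so Principle C is satisfied.
All principles are respected.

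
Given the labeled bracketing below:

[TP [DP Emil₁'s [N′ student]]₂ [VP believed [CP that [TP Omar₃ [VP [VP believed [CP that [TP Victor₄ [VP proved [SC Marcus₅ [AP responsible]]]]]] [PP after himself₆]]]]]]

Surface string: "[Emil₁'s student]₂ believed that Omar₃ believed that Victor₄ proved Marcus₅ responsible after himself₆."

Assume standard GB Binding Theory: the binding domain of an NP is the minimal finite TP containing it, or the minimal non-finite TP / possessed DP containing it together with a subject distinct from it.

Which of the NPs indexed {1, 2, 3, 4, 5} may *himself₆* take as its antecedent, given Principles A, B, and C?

{3}

*himself* is an anaphor, so Principle A applies: it must be bound in its binding domain.
Binding domain of *himself₆*: the embedded TP, whose subject is Omar₃.
*Emil₁* does not c-command the anaphor → cannot bind it.
*[Emil₁'s student]₂* c-commands the anaphor but is outside its binding domain → cannot satisfy Principle A.
*Omar₃* c-commands the anaphor within its binding domain → licit binder.
*Victor₄* does not c-command the anaphor → cannot bind it.
*Marcus₅* does not c-command the anaphor → cannot bind it.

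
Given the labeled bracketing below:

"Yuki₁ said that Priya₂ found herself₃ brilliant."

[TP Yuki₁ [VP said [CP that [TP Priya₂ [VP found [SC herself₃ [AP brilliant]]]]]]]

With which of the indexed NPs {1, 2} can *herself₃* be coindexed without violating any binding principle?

*herself* is an anaphor, so Principle A applies: it must be bound in its binding domain.
Binding domain of *herself₃*: the embedded TP, whose subject is Priya₂.
*Yuki₁* c-commands the anaphor but is outside its binding domain → cannot satisfy Principle A.
*Priya₂* c-commands the anaphor within its binding domain → licit binder.

{2}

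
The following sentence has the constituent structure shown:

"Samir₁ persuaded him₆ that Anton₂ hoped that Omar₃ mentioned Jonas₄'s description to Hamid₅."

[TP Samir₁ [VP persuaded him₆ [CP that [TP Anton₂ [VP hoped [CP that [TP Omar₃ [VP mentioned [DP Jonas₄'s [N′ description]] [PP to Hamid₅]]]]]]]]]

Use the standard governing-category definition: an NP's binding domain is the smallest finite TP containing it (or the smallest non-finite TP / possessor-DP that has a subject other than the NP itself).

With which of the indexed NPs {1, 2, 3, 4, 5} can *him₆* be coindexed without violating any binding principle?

none

*him* is a pronoun, so Principle B applies: it must be free in its binding domain.
Binding domain of *him₆*: the matrix TP, whose subject is Samir₁.
*Samir₁* c-commands the pronoun within its binding domain → coindexation would violate Principle B.
*Anton₂*: the pronoun c-commands this R-expression → coindexation would violate Principle C on *Anton₂*.
*Omar₃*: the pronoun c-commands this R-expression → coindexation would violate Principle C on *Omar₃*.
*Jonas₄*: the pronoun c-commands this R-expression → coindexation would violate Principle C on *Jonas₄*.
*Hamid₅*: the pronoun c-commands this R-expression → coindexation would violate Principle C on *Hamid₅*.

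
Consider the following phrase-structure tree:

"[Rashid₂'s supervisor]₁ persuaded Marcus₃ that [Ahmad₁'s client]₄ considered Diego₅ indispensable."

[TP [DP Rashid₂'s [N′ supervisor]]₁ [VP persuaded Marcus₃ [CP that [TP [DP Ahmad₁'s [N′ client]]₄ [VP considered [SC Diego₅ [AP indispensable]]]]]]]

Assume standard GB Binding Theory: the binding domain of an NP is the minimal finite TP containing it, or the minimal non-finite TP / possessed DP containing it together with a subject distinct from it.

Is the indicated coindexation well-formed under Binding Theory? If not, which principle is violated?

Principle C

The two coindexed NPs are *[Rashid₂'s supervisor]₁* and *Ahmad₁*.
*Ahmad₁* is an R-expression. Principle C requires it to be free everywhere.
*[Rashid₂'s supervisor]₁* c-commands it and carries the same index.
The R-expression is bound → Principle C violation.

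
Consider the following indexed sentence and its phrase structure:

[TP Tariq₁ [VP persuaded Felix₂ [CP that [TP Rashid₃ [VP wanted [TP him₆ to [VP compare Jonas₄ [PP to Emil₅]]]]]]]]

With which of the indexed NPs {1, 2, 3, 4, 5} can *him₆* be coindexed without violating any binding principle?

*him* is a pronoun, so Principle B applies: it must be free in its binding domain.
Binding domain of *him₆*: the embedded TP, whose subject is Rashid₃.
*Tariq₁* c-commands the pronoun but from outside its binding domain, and is not c-commanded by it → coindexation permitted.
*Felix₂* c-commands the pronoun but from outside its binding domain, and is not c-commanded by it → coindexation permitted.
*Rashid₃* c-commands the pronoun within its binding domain → coindexation would violate Principle B.
*Jonas₄*: the pronoun c-commands this R-expression → coindexation would violate Principle C on *Jonas₄*.
*Emil₅*: the pronoun c-commands this R-expression → coindexation would violate Principle C on *Emil₅*.

{1, 2}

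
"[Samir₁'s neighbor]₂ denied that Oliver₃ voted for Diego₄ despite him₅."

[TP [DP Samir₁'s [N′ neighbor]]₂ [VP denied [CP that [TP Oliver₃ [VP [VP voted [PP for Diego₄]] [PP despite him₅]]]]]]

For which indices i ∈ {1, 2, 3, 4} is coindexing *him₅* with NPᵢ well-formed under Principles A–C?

*him* is a pronoun, so Principle B applies: it must be free in its binding domain.
Binding domain of *him₅*: the embedded TP, whose subject is Oliver₃.
*Samir₁* and the pronoun do not c-command one another → neither Principle B nor Principle C is at stake; coindexation permitted.
*[Samir₁'s neighbor]₂* c-commands the pronoun but from outside its binding domain, and is not c-commanded by it → coindexation permitted.
*Oliver₃* c-commands the pronoun within its binding domain → coindexation would violate Principle B.
*Diego₄* and the pronoun do not c-command one another → neither Principle B nor Principle C is at stake; coindexation permitted.

{1, 2, 4}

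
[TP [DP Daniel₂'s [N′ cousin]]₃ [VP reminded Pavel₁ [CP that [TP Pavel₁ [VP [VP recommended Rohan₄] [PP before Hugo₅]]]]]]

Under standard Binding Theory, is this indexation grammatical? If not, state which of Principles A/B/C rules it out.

The two coindexed NPs are *Pavel₁* (the lower occurrence) and *Pavel₁* (the higher occurrence).
*Pavel₁* (the lower occurrence) is an R-expression. Principle C requires it to be free everywhere.
*Pavel₁* (the higher occurrence) c-commands it and carries the same index.
The R-expression is bound → Principle C violation.

Principle C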